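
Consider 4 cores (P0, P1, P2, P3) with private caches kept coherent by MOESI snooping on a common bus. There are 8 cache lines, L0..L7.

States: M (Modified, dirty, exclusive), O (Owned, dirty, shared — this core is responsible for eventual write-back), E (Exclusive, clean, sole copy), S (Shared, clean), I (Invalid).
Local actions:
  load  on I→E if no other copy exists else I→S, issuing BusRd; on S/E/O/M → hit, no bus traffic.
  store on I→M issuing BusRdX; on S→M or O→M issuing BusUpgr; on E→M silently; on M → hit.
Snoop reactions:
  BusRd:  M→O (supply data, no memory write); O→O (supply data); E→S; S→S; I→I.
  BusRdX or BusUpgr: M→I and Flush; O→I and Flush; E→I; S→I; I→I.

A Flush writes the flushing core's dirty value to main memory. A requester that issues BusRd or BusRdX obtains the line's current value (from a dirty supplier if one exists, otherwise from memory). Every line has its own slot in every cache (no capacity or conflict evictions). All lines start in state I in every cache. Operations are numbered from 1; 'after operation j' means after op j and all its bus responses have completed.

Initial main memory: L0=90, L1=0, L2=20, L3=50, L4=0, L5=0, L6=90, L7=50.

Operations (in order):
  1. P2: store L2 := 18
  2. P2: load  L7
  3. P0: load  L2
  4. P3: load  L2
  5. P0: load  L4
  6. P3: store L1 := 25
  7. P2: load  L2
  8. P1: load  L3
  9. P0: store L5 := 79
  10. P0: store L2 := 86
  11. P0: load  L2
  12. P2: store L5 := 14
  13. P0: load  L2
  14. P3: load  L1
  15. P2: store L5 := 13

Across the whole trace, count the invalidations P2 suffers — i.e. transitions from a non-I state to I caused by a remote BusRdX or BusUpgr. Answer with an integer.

invalidations = 1

1. P2: store L2 := 18  bus=[BusRdX]  L2: P0=I P1=I P2=M P3=I  mem[L2]=20
2. P2: load  L7  bus=[BusRd]  L7: P0=I P1=I P2=E P3=I  mem[L7]=50
3. P0: load  L2  bus=[BusRd]  L2: P0=S P1=I P2=O P3=I  mem[L2]=20
4. P3: load  L2  bus=[BusRd]  L2: P0=S P1=I P2=O P3=S  mem[L2]=20
5. P0: load  L4  bus=[BusRd]  L4: P0=E P1=I P2=I P3=I  mem[L4]=0
6. P3: store L1 := 25  bus=[BusRdX]  L1: P0=I P1=I P2=I P3=M  mem[L1]=0
7. P2: load  L2  bus=[-]  L2: P0=S P1=I P2=O P3=S  mem[L2]=20
8. P1: load  L3  bus=[BusRd]  L3: P0=I P1=E P2=I P3=I  mem[L3]=50
9. P0: store L5 := 79  bus=[BusRdX]  L5: P0=M P1=I P2=I P3=I  mem[L5]=0
10. P0: store L2 := 86  bus=[BusUpgr,Flush]  L2: P0=M P1=I P2=I P3=I  mem[L2]=18
11. P0: load  L2  bus=[-]  L2: P0=M P1=I P2=I P3=I  mem[L2]=18
12. P2: store L5 := 14  bus=[BusRdX,Flush]  L5: P0=I P1=I P2=M P3=I  mem[L5]=79
13. P0: load  L2  bus=[-]  L2: P0=M P1=I P2=I P3=I  mem[L2]=18
14. P3: load  L1  bus=[-]  L1: P0=I P1=I P2=I P3=M  mem[L1]=0
15. P2: store L5 := 13  bus=[-]  L5: P0=I P1=I P2=M P3=I  mem[L5]=79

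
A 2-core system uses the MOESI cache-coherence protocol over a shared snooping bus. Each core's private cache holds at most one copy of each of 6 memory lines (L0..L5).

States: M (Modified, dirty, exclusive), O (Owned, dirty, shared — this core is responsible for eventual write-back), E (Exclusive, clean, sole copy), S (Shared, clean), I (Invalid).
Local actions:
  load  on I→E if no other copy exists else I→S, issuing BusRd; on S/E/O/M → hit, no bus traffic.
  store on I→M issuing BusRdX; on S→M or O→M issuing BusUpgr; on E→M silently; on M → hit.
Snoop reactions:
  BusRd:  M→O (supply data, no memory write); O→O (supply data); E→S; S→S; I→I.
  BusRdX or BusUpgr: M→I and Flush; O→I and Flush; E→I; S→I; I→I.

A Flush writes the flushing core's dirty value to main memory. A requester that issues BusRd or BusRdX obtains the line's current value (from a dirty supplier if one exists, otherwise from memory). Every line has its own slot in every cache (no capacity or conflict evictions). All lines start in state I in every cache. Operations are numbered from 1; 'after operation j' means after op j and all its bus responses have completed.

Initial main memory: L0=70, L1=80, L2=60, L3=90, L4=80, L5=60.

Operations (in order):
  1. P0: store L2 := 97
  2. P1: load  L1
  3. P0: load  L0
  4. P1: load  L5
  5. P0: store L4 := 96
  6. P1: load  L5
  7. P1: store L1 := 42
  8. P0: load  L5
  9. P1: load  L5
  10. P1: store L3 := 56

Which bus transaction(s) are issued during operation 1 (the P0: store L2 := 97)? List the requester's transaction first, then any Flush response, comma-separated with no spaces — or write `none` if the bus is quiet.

bus = BusRdX

step 1: P0: store L2 := 97  ⟶  MI  (L2)  txn=BusRdX  M[L2]=60
step 2: P1: load  L1  ⟶  IE  (L1)  txn=BusRd  M[L1]=80
step 3: P0: load  L0  ⟶  EI  (L0)  txn=BusRd  M[L0]=70
step 4: P1: load  L5  ⟶  IE  (L5)  txn=BusRd  M[L5]=60
step 5: P0: store L4 := 96  ⟶  MI  (L4)  txn=BusRdX  M[L4]=80
step 6: P1: load  L5  ⟶  IE  (L5)  txn=∅  M[L5]=60
step 7: P1: store L1 := 42  ⟶  IM  (L1)  txn=∅  M[L1]=80
step 8: P0: load  L5  ⟶  SS  (L5)  txn=BusRd  M[L5]=60
step 9: P1: load  L5  ⟶  SS  (L5)  txn=∅  M[L5]=60
step 10: P1: store L3 := 56  ⟶  IM  (L3)  txn=BusRdX  M[L3]=90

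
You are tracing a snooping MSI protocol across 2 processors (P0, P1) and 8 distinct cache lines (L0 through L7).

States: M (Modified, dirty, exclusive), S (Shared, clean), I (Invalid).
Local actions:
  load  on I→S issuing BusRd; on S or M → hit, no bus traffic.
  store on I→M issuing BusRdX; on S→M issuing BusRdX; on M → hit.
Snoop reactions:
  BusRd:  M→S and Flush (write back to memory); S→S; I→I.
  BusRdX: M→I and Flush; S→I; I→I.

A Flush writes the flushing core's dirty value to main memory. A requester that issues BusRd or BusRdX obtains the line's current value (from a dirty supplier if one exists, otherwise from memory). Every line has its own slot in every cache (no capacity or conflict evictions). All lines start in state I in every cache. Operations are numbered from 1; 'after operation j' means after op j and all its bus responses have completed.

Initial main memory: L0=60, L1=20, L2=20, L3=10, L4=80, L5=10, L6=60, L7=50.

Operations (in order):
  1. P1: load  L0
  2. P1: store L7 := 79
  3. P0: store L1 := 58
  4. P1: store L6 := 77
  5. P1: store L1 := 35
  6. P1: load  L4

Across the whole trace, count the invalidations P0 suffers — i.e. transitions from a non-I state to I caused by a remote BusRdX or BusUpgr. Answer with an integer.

invalidations = 1

step 1: P1: load  L0  ⟶  IS  (L0)  txn=BusRd  M[L0]=60
step 2: P1: store L7 := 79  ⟶  IM  (L7)  txn=BusRdX  M[L7]=50
step 3: P0: store L1 := 58  ⟶  MI  (L1)  txn=BusRdX  M[L1]=20
step 4: P1: store L6 := 77  ⟶  IM  (L6)  txn=BusRdX  M[L6]=60
step 5: P1: store L1 := 35  ⟶  IM  (L1)  txn=BusRdX+Flush  M[L1]=58
step 6: P1: load  L4  ⟶  IS  (L4)  txn=BusRd  M[L4]=80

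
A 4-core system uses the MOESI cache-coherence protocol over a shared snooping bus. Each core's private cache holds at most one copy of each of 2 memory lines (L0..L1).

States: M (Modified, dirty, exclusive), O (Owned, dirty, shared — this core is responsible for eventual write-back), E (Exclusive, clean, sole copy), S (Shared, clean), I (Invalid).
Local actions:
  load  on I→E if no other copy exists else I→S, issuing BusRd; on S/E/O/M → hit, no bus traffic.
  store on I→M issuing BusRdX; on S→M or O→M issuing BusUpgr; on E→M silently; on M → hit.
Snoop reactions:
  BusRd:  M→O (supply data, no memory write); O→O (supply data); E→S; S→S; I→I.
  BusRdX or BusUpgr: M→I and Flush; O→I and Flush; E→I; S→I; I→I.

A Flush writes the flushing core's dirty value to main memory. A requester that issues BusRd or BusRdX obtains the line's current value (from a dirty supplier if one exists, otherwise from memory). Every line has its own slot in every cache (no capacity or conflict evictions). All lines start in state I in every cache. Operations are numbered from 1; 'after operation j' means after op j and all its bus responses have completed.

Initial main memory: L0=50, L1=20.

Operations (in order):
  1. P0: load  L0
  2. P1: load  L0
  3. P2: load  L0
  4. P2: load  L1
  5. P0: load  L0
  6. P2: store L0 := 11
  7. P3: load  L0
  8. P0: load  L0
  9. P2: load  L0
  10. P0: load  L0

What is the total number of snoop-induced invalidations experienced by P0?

[1] P0: load  L0 | P0:E(50), P1:I, P2:I, P3:I | bus: BusRd
[2] P1: load  L0 | P0:S(50), P1:S(50), P2:I, P3:I | bus: BusRd
[3] P2: load  L0 | P0:S(50), P1:S(50), P2:S(50), P3:I | bus: BusRd
[4] P2: load  L1 | P0:I, P1:I, P2:E(20), P3:I | bus: BusRd
[5] P0: load  L0 | P0:S(50), P1:S(50), P2:S(50), P3:I | bus: none
[6] P2: store L0 := 11 | P0:I, P1:I, P2:M(11), P3:I | bus: BusUpgr
[7] P3: load  L0 | P0:I, P1:I, P2:O(11), P3:S(11) | bus: BusRd
[8] P0: load  L0 | P0:S(11), P1:I, P2:O(11), P3:S(11) | bus: BusRd
[9] P2: load  L0 | P0:S(11), P1:I, P2:O(11), P3:S(11) | bus: none
[10] P0: load  L0 | P0:S(11), P1:I, P2:O(11), P3:S(11) | bus: none

invalidations = 1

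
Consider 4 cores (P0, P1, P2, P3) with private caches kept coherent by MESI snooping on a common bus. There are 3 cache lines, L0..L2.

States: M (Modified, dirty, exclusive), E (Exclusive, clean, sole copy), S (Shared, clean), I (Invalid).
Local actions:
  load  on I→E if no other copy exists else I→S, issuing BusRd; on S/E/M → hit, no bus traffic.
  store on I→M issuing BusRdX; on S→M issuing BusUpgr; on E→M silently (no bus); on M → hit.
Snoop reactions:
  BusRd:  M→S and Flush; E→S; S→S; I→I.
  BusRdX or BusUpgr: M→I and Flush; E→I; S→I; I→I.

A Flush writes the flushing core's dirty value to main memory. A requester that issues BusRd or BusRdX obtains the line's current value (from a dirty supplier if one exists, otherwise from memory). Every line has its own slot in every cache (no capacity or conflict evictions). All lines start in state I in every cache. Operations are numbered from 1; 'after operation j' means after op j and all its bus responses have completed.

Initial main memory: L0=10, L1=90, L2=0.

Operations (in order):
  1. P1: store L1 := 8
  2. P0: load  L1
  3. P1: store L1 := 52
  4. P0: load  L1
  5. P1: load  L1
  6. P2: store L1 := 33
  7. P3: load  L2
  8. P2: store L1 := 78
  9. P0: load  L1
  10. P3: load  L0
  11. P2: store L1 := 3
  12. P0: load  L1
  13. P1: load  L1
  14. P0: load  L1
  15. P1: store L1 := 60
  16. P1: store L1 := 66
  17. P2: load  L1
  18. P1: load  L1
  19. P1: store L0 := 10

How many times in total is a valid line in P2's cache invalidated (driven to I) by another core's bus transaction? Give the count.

invalidations = 1

  op1 P1: store L1 := 8 → I/M/I/I on L1; bus BusRdX; mem=90
  op2 P0: load  L1 → S/S/I/I on L1; bus BusRd Flush; mem=8
  op3 P1: store L1 := 52 → I/M/I/I on L1; bus BusUpgr; mem=8
  op4 P0: load  L1 → S/S/I/I on L1; bus BusRd Flush; mem=52
  op5 P1: load  L1 → S/S/I/I on L1; bus (none); mem=52
  op6 P2: store L1 := 33 → I/I/M/I on L1; bus BusRdX; mem=52
  op7 P3: load  L2 → I/I/I/E on L2; bus BusRd; mem=0
  op8 P2: store L1 := 78 → I/I/M/I on L1; bus (none); mem=52
  op9 P0: load  L1 → S/I/S/I on L1; bus BusRd Flush; mem=78
  op10 P3: load  L0 → I/I/I/E on L0; bus BusRd; mem=10
  op11 P2: store L1 := 3 → I/I/M/I on L1; bus BusUpgr; mem=78
  op12 P0: load  L1 → S/I/S/I on L1; bus BusRd Flush; mem=3
  op13 P1: load  L1 → S/S/S/I on L1; bus BusRd; mem=3
  op14 P0: load  L1 → S/S/S/I on L1; bus (none); mem=3
  op15 P1: store L1 := 60 → I/M/I/I on L1; bus BusUpgr; mem=3
  op16 P1: store L1 := 66 → I/M/I/I on L1; bus (none); mem=3
  op17 P2: load  L1 → I/S/S/I on L1; bus BusRd Flush; mem=66
  op18 P1: load  L1 → I/S/S/I on L1; bus (none); mem=66
  op19 P1: store L0 := 10 → I/M/I/I on L0; bus BusRdX; mem=10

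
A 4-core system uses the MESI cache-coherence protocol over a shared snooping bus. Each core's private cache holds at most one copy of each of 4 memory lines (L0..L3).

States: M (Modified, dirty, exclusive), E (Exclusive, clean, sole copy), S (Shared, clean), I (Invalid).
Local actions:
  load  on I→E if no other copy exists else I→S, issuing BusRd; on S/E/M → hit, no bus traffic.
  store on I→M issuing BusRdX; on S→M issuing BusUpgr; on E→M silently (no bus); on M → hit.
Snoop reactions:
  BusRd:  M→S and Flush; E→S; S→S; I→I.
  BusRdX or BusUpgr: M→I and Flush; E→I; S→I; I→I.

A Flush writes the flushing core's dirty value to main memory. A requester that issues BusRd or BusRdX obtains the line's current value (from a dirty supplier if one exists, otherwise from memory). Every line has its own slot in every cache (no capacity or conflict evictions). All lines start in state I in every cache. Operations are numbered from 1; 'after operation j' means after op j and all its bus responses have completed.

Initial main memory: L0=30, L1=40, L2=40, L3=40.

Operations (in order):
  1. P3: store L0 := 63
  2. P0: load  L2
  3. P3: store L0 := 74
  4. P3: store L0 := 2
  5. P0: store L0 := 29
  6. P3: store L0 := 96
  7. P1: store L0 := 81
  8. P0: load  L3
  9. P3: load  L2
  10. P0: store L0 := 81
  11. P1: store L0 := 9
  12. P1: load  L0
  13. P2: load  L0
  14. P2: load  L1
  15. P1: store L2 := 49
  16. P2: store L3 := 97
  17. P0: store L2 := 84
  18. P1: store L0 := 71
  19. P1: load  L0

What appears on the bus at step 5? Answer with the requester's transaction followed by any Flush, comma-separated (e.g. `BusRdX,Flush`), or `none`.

bus = BusRdX,Flush

step 1: P3: store L0 := 63  ⟶  IIIM  (L0)  txn=BusRdX  M[L0]=30
step 2: P0: load  L2  ⟶  EIII  (L2)  txn=BusRd  M[L2]=40
step 3: P3: store L0 := 74  ⟶  IIIM  (L0)  txn=∅  M[L0]=30
step 4: P3: store L0 := 2  ⟶  IIIM  (L0)  txn=∅  M[L0]=30
step 5: P0: store L0 := 29  ⟶  MIII  (L0)  txn=BusRdX+Flush  M[L0]=2
step 6: P3: store L0 := 96  ⟶  IIIM  (L0)  txn=BusRdX+Flush  M[L0]=29
step 7: P1: store L0 := 81  ⟶  IMII  (L0)  txn=BusRdX+Flush  M[L0]=96
step 8: P0: load  L3  ⟶  EIII  (L3)  txn=BusRd  M[L3]=40
step 9: P3: load  L2  ⟶  SIIS  (L2)  txn=BusRd  M[L2]=40
step 10: P0: store L0 := 81  ⟶  MIII  (L0)  txn=BusRdX+Flush  M[L0]=81
step 11: P1: store L0 := 9  ⟶  IMII  (L0)  txn=BusRdX+Flush  M[L0]=81
step 12: P1: load  L0  ⟶  IMII  (L0)  txn=∅  M[L0]=81
step 13: P2: load  L0  ⟶  ISSI  (L0)  txn=BusRd+Flush  M[L0]=9
step 14: P2: load  L1  ⟶  IIEI  (L1)  txn=BusRd  M[L1]=40
step 15: P1: store L2 := 49  ⟶  IMII  (L2)  txn=BusRdX  M[L2]=40
step 16: P2: store L3 := 97  ⟶  IIMI  (L3)  txn=BusRdX  M[L3]=40
step 17: P0: store L2 := 84  ⟶  MIII  (L2)  txn=BusRdX+Flush  M[L2]=49
step 18: P1: store L0 := 71  ⟶  IMII  (L0)  txn=BusUpgr  M[L0]=9
step 19: P1: load  L0  ⟶  IMII  (L0)  txn=∅  M[L0]=9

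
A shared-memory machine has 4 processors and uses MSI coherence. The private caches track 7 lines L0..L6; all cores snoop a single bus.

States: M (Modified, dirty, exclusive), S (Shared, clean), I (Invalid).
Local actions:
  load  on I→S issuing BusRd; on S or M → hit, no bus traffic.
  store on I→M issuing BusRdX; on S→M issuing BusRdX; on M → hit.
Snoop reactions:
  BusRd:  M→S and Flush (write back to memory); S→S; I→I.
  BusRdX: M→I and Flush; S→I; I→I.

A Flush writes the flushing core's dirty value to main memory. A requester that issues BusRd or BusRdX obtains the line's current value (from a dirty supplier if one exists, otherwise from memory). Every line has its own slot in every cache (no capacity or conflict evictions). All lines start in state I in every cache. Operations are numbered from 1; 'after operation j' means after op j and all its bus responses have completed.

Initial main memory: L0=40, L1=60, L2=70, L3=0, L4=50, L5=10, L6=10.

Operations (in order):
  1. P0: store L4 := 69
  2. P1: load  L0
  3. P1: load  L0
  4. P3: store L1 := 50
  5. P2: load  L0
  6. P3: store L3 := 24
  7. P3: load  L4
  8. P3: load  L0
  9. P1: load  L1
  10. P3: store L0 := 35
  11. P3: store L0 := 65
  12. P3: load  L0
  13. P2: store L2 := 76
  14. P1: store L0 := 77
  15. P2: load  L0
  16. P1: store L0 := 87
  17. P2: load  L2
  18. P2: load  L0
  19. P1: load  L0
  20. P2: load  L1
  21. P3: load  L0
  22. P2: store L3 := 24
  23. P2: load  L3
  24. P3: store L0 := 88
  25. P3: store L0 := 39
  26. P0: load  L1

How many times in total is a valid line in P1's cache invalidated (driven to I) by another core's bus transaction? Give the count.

  op1 P0: store L4 := 69 → M/I/I/I on L4; bus BusRdX; mem=50
  op2 P1: load  L0 → I/S/I/I on L0; bus BusRd; mem=40
  op3 P1: load  L0 → I/S/I/I on L0; bus (none); mem=40
  op4 P3: store L1 := 50 → I/I/I/M on L1; bus BusRdX; mem=60
  op5 P2: load  L0 → I/S/S/I on L0; bus BusRd; mem=40
  op6 P3: store L3 := 24 → I/I/I/M on L3; bus BusRdX; mem=0
  op7 P3: load  L4 → S/I/I/S on L4; bus BusRd Flush; mem=69
  op8 P3: load  L0 → I/S/S/S on L0; bus BusRd; mem=40
  op9 P1: load  L1 → I/S/I/S on L1; bus BusRd Flush; mem=50
  op10 P3: store L0 := 35 → I/I/I/M on L0; bus BusRdX; mem=40
  op11 P3: store L0 := 65 → I/I/I/M on L0; bus (none); mem=40
  op12 P3: load  L0 → I/I/I/M on L0; bus (none); mem=40
  op13 P2: store L2 := 76 → I/I/M/I on L2; bus BusRdX; mem=70
  op14 P1: store L0 := 77 → I/M/I/I on L0; bus BusRdX Flush; mem=65
  op15 P2: load  L0 → I/S/S/I on L0; bus BusRd Flush; mem=77
  op16 P1: store L0 := 87 → I/M/I/I on L0; bus BusRdX; mem=77
  op17 P2: load  L2 → I/I/M/I on L2; bus (none); mem=70
  op18 P2: load  L0 → I/S/S/I on L0; bus BusRd Flush; mem=87
  op19 P1: load  L0 → I/S/S/I on L0; bus (none); mem=87
  op20 P2: load  L1 → I/S/S/S on L1; bus BusRd; mem=50
  op21 P3: load  L0 → I/S/S/S on L0; bus BusRd; mem=87
  op22 P2: store L3 := 24 → I/I/M/I on L3; bus BusRdX Flush; mem=24
  op23 P2: load  L3 → I/I/M/I on L3; bus (none); mem=24
  op24 P3: store L0 := 88 → I/I/I/M on L0; bus BusRdX; mem=87
  op25 P3: store L0 := 39 → I/I/I/M on L0; bus (none); mem=87
  op26 P0: load  L1 → S/S/S/S on L1; bus BusRd; mem=50

invalidations = 2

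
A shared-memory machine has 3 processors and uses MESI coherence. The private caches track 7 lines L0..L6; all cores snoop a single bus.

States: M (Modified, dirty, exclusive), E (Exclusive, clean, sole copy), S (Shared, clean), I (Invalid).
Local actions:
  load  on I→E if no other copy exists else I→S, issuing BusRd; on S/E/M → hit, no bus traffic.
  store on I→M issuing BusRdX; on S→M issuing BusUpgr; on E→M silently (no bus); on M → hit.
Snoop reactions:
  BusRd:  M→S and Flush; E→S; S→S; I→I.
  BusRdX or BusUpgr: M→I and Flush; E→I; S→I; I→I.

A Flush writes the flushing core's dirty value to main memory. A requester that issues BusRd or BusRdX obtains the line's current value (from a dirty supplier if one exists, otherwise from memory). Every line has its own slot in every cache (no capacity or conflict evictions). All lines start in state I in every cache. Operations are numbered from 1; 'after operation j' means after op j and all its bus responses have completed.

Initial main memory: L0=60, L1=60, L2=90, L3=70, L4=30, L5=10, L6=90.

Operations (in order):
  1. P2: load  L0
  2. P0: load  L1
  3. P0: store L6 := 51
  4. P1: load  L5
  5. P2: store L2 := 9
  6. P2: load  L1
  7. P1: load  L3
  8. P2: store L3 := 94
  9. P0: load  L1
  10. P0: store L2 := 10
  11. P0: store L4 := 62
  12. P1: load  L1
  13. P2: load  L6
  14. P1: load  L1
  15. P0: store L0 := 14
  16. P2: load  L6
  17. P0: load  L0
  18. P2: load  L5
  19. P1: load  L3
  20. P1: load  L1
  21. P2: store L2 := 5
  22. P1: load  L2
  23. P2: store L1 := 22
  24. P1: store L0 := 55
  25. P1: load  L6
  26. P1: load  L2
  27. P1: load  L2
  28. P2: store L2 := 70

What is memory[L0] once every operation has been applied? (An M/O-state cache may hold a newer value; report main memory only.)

1. P2: load  L0  bus=[BusRd]  L0: P0=I P1=I P2=E  mem[L0]=60
2. P0: load  L1  bus=[BusRd]  L1: P0=E P1=I P2=I  mem[L1]=60
3. P0: store L6 := 51  bus=[BusRdX]  L6: P0=M P1=I P2=I  mem[L6]=90
4. P1: load  L5  bus=[BusRd]  L5: P0=I P1=E P2=I  mem[L5]=10
5. P2: store L2 := 9  bus=[BusRdX]  L2: P0=I P1=I P2=M  mem[L2]=90
6. P2: load  L1  bus=[BusRd]  L1: P0=S P1=I P2=S  mem[L1]=60
7. P1: load  L3  bus=[BusRd]  L3: P0=I P1=E P2=I  mem[L3]=70
8. P2: store L3 := 94  bus=[BusRdX]  L3: P0=I P1=I P2=M  mem[L3]=70
9. P0: load  L1  bus=[-]  L1: P0=S P1=I P2=S  mem[L1]=60
10. P0: store L2 := 10  bus=[BusRdX,Flush]  L2: P0=M P1=I P2=I  mem[L2]=9
11. P0: store L4 := 62  bus=[BusRdX]  L4: P0=M P1=I P2=I  mem[L4]=30
12. P1: load  L1  bus=[BusRd]  L1: P0=S P1=S P2=S  mem[L1]=60
13. P2: load  L6  bus=[BusRd,Flush]  L6: P0=S P1=I P2=S  mem[L6]=51
14. P1: load  L1  bus=[-]  L1: P0=S P1=S P2=S  mem[L1]=60
15. P0: store L0 := 14  bus=[BusRdX]  L0: P0=M P1=I P2=I  mem[L0]=60
16. P2: load  L6  bus=[-]  L6: P0=S P1=I P2=S  mem[L6]=51
17. P0: load  L0  bus=[-]  L0: P0=M P1=I P2=I  mem[L0]=60
18. P2: load  L5  bus=[BusRd]  L5: P0=I P1=S P2=S  mem[L5]=10
19. P1: load  L3  bus=[BusRd,Flush]  L3: P0=I P1=S P2=S  mem[L3]=94
20. P1: load  L1  bus=[-]  L1: P0=S P1=S P2=S  mem[L1]=60
21. P2: store L2 := 5  bus=[BusRdX,Flush]  L2: P0=I P1=I P2=M  mem[L2]=10
22. P1: load  L2  bus=[BusRd,Flush]  L2: P0=I P1=S P2=S  mem[L2]=5
23. P2: store L1 := 22  bus=[BusUpgr]  L1: P0=I P1=I P2=M  mem[L1]=60
24. P1: store L0 := 55  bus=[BusRdX,Flush]  L0: P0=I P1=M P2=I  mem[L0]=14
25. P1: load  L6  bus=[BusRd]  L6: P0=S P1=S P2=S  mem[L6]=51
26. P1: load  L2  bus=[-]  L2: P0=I P1=S P2=S  mem[L2]=5
27. P1: load  L2  bus=[-]  L2: P0=I P1=S P2=S  mem[L2]=5
28. P2: store L2 := 70  bus=[BusUpgr]  L2: P0=I P1=I P2=M  mem[L2]=5

memory[L0] = 14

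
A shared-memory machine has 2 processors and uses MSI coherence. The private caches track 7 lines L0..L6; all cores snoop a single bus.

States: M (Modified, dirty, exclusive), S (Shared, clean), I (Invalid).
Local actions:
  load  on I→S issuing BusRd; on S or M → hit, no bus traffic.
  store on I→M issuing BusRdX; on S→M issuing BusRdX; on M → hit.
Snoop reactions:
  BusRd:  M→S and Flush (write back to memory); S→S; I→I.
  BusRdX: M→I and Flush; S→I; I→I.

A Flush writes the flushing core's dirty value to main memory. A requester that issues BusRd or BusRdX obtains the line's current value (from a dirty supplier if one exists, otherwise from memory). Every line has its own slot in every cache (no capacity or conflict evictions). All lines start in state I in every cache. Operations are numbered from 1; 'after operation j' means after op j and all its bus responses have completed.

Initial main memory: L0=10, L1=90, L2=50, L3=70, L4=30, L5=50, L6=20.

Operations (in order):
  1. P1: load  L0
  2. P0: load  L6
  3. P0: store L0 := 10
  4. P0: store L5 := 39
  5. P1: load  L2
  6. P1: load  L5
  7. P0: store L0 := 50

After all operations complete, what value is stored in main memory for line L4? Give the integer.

memory[L4] = 30

1. P1: load  L0  bus=[BusRd]  L0: P0=I P1=S  mem[L0]=10
2. P0: load  L6  bus=[BusRd]  L6: P0=S P1=I  mem[L6]=20
3. P0: store L0 := 10  bus=[BusRdX]  L0: P0=M P1=I  mem[L0]=10
4. P0: store L5 := 39  bus=[BusRdX]  L5: P0=M P1=I  mem[L5]=50
5. P1: load  L2  bus=[BusRd]  L2: P0=I P1=S  mem[L2]=50
6. P1: load  L5  bus=[BusRd,Flush]  L5: P0=S P1=S  mem[L5]=39
7. P0: store L0 := 50  bus=[-]  L0: P0=M P1=I  mem[L0]=10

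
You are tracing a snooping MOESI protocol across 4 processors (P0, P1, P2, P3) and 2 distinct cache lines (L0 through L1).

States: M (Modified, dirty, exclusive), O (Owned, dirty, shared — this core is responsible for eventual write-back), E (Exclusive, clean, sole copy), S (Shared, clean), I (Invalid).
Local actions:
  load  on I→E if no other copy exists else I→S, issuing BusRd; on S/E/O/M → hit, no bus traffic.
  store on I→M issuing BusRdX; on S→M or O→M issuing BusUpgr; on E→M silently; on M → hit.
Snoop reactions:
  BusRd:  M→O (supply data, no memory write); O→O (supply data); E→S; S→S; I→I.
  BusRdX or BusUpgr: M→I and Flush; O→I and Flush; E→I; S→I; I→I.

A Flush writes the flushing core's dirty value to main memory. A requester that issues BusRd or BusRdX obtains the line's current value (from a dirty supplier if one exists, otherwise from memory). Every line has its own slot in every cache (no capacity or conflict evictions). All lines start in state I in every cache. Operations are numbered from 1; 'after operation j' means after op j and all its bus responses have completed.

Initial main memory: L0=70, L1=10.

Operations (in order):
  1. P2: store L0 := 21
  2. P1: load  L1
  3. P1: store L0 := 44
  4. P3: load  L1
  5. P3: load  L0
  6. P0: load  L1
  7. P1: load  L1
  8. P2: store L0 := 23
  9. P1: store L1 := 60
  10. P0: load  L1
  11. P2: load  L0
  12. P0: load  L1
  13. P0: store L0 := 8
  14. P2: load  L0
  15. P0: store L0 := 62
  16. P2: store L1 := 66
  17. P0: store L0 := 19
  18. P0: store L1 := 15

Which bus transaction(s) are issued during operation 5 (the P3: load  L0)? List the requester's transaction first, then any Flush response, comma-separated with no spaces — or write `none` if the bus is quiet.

bus = BusRd

1. P2: store L0 := 21  bus=[BusRdX]  L0: P0=I P1=I P2=M P3=I  mem[L0]=70
2. P1: load  L1  bus=[BusRd]  L1: P0=I P1=E P2=I P3=I  mem[L1]=10
3. P1: store L0 := 44  bus=[BusRdX,Flush]  L0: P0=I P1=M P2=I P3=I  mem[L0]=21
4. P3: load  L1  bus=[BusRd]  L1: P0=I P1=S P2=I P3=S  mem[L1]=10
5. P3: load  L0  bus=[BusRd]  L0: P0=I P1=O P2=I P3=S  mem[L0]=21
6. P0: load  L1  bus=[BusRd]  L1: P0=S P1=S P2=I P3=S  mem[L1]=10
7. P1: load  L1  bus=[-]  L1: P0=S P1=S P2=I P3=S  mem[L1]=10
8. P2: store L0 := 23  bus=[BusRdX,Flush]  L0: P0=I P1=I P2=M P3=I  mem[L0]=44
9. P1: store L1 := 60  bus=[BusUpgr]  L1: P0=I P1=M P2=I P3=I  mem[L1]=10
10. P0: load  L1  bus=[BusRd]  L1: P0=S P1=O P2=I P3=I  mem[L1]=10
11. P2: load  L0  bus=[-]  L0: P0=I P1=I P2=M P3=I  mem[L0]=44
12. P0: load  L1  bus=[-]  L1: P0=S P1=O P2=I P3=I  mem[L1]=10
13. P0: store L0 := 8  bus=[BusRdX,Flush]  L0: P0=M P1=I P2=I P3=I  mem[L0]=23
14. P2: load  L0  bus=[BusRd]  L0: P0=O P1=I P2=S P3=I  mem[L0]=23
15. P0: store L0 := 62  bus=[BusUpgr]  L0: P0=M P1=I P2=I P3=I  mem[L0]=23
16. P2: store L1 := 66  bus=[BusRdX,Flush]  L1: P0=I P1=I P2=M P3=I  mem[L1]=60
17. P0: store L0 := 19  bus=[-]  L0: P0=M P1=I P2=I P3=I  mem[L0]=23
18. P0: store L1 := 15  bus=[BusRdX,Flush]  L1: P0=M P1=I P2=I P3=I  mem[L1]=66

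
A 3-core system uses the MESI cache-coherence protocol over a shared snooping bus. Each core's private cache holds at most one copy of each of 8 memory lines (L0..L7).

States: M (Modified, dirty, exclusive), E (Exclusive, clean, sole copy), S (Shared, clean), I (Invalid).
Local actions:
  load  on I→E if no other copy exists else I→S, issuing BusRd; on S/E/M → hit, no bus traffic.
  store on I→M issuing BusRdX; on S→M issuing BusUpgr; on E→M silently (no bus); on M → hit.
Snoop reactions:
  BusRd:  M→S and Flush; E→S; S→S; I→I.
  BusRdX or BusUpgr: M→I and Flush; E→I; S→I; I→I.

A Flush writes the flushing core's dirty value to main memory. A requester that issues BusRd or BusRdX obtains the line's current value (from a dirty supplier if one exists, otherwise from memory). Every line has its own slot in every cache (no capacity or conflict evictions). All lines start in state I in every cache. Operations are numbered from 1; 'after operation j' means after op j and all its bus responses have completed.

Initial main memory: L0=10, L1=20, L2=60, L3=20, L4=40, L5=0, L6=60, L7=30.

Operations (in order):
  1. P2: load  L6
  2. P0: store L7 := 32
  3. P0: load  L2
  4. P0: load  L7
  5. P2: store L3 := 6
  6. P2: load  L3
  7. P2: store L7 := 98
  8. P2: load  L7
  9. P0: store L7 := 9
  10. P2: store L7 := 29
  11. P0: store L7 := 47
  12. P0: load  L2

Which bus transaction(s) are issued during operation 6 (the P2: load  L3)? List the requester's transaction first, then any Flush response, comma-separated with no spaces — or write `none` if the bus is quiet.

1. P2: load  L6  bus=[BusRd]  L6: P0=I P1=I P2=E  mem[L6]=60
2. P0: store L7 := 32  bus=[BusRdX]  L7: P0=M P1=I P2=I  mem[L7]=30
3. P0: load  L2  bus=[BusRd]  L2: P0=E P1=I P2=I  mem[L2]=60
4. P0: load  L7  bus=[-]  L7: P0=M P1=I P2=I  mem[L7]=30
5. P2: store L3 := 6  bus=[BusRdX]  L3: P0=I P1=I P2=M  mem[L3]=20
6. P2: load  L3  bus=[-]  L3: P0=I P1=I P2=M  mem[L3]=20
7. P2: store L7 := 98  bus=[BusRdX,Flush]  L7: P0=I P1=I P2=M  mem[L7]=32
8. P2: load  L7  bus=[-]  L7: P0=I P1=I P2=M  mem[L7]=32
9. P0: store L7 := 9  bus=[BusRdX,Flush]  L7: P0=M P1=I P2=I  mem[L7]=98
10. P2: store L7 := 29  bus=[BusRdX,Flush]  L7: P0=I P1=I P2=M  mem[L7]=9
11. P0: store L7 := 47  bus=[BusRdX,Flush]  L7: P0=M P1=I P2=I  mem[L7]=29
12. P0: load  L2  bus=[-]  L2: P0=E P1=I P2=I  mem[L2]=60

bus = none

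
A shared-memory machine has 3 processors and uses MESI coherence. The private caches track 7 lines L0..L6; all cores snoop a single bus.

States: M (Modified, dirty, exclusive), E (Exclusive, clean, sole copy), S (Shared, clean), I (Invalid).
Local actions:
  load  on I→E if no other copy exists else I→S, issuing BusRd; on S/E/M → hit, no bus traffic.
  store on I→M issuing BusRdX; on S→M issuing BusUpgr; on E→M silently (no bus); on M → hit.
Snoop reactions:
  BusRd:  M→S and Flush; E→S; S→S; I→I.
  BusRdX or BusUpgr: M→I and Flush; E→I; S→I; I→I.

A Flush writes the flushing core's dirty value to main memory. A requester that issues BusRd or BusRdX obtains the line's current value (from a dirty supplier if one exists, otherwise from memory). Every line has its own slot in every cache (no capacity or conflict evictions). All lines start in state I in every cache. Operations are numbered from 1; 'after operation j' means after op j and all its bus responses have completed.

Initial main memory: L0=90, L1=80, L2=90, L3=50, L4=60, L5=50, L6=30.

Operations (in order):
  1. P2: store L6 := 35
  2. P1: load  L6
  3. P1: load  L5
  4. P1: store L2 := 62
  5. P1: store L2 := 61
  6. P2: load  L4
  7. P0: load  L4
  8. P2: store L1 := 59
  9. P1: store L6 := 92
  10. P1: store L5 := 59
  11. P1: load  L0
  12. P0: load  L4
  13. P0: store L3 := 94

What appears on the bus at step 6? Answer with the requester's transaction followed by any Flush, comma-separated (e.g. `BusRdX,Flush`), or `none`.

bus = BusRd

1. P2: store L6 := 35  bus=[BusRdX]  L6: P0=I P1=I P2=M  mem[L6]=30
2. P1: load  L6  bus=[BusRd,Flush]  L6: P0=I P1=S P2=S  mem[L6]=35
3. P1: load  L5  bus=[BusRd]  L5: P0=I P1=E P2=I  mem[L5]=50
4. P1: store L2 := 62  bus=[BusRdX]  L2: P0=I P1=M P2=I  mem[L2]=90
5. P1: store L2 := 61  bus=[-]  L2: P0=I P1=M P2=I  mem[L2]=90
6. P2: load  L4  bus=[BusRd]  L4: P0=I P1=I P2=E  mem[L4]=60
7. P0: load  L4  bus=[BusRd]  L4: P0=S P1=I P2=S  mem[L4]=60
8. P2: store L1 := 59  bus=[BusRdX]  L1: P0=I P1=I P2=M  mem[L1]=80
9. P1: store L6 := 92  bus=[BusUpgr]  L6: P0=I P1=M P2=I  mem[L6]=35
10. P1: store L5 := 59  bus=[-]  L5: P0=I P1=M P2=I  mem[L5]=50
11. P1: load  L0  bus=[BusRd]  L0: P0=I P1=E P2=I  mem[L0]=90
12. P0: load  L4  bus=[-]  L4: P0=S P1=I P2=S  mem[L4]=60
13. P0: store L3 := 94  bus=[BusRdX]  L3: P0=M P1=I P2=I  mem[L3]=50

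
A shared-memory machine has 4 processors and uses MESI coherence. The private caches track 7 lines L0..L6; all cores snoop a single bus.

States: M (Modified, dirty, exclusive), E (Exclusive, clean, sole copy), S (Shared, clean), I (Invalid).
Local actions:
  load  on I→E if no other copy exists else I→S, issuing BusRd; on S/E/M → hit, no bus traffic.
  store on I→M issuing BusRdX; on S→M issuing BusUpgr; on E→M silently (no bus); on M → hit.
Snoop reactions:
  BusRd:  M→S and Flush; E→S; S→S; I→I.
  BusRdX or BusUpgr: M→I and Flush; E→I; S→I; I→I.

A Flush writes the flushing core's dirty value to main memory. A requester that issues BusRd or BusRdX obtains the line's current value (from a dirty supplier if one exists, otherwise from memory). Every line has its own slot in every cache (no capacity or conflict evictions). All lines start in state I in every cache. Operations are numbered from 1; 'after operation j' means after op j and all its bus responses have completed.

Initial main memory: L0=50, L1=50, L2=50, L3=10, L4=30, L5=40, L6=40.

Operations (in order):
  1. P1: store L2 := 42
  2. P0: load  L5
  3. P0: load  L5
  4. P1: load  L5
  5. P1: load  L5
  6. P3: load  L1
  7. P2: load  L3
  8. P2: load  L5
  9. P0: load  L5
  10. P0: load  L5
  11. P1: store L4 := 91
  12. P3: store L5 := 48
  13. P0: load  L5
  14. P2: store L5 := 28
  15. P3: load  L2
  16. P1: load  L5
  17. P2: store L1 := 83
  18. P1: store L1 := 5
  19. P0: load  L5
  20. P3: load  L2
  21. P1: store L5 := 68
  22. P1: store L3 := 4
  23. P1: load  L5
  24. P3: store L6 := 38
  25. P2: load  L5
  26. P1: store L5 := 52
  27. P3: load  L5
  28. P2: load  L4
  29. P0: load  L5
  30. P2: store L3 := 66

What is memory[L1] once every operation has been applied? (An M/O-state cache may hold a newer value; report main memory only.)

memory[L1] = 83

  op1 P1: store L2 := 42 → I/M/I/I on L2; bus BusRdX; mem=50
  op2 P0: load  L5 → E/I/I/I on L5; bus BusRd; mem=40
  op3 P0: load  L5 → E/I/I/I on L5; bus (none); mem=40
  op4 P1: load  L5 → S/S/I/I on L5; bus BusRd; mem=40
  op5 P1: load  L5 → S/S/I/I on L5; bus (none); mem=40
  op6 P3: load  L1 → I/I/I/E on L1; bus BusRd; mem=50
  op7 P2: load  L3 → I/I/E/I on L3; bus BusRd; mem=10
  op8 P2: load  L5 → S/S/S/I on L5; bus BusRd; mem=40
  op9 P0: load  L5 → S/S/S/I on L5; bus (none); mem=40
  op10 P0: load  L5 → S/S/S/I on L5; bus (none); mem=40
  op11 P1: store L4 := 91 → I/M/I/I on L4; bus BusRdX; mem=30
  op12 P3: store L5 := 48 → I/I/I/M on L5; bus BusRdX; mem=40
  op13 P0: load  L5 → S/I/I/S on L5; bus BusRd Flush; mem=48
  op14 P2: store L5 := 28 → I/I/M/I on L5; bus BusRdX; mem=48
  op15 P3: load  L2 → I/S/I/S on L2; bus BusRd Flush; mem=42
  op16 P1: load  L5 → I/S/S/I on L5; bus BusRd Flush; mem=28
  op17 P2: store L1 := 83 → I/I/M/I on L1; bus BusRdX; mem=50
  op18 P1: store L1 := 5 → I/M/I/I on L1; bus BusRdX Flush; mem=83
  op19 P0: load  L5 → S/S/S/I on L5; bus BusRd; mem=28
  op20 P3: load  L2 → I/S/I/S on L2; bus (none); mem=42
  op21 P1: store L5 := 68 → I/M/I/I on L5; bus BusUpgr; mem=28
  op22 P1: store L3 := 4 → I/M/I/I on L3; bus BusRdX; mem=10
  op23 P1: load  L5 → I/M/I/I on L5; bus (none); mem=28
  op24 P3: store L6 := 38 → I/I/I/M on L6; bus BusRdX; mem=40
  op25 P2: load  L5 → I/S/S/I on L5; bus BusRd Flush; mem=68
  op26 P1: store L5 := 52 → I/M/I/I on L5; bus BusUpgr; mem=68
  op27 P3: load  L5 → I/S/I/S on L5; bus BusRd Flush; mem=52
  op28 P2: load  L4 → I/S/S/I on L4; bus BusRd Flush; mem=91
  op29 P0: load  L5 → S/S/I/S on L5; bus BusRd; mem=52
  op30 P2: store L3 := 66 → I/I/M/I on L3; bus BusRdX Flush; mem=4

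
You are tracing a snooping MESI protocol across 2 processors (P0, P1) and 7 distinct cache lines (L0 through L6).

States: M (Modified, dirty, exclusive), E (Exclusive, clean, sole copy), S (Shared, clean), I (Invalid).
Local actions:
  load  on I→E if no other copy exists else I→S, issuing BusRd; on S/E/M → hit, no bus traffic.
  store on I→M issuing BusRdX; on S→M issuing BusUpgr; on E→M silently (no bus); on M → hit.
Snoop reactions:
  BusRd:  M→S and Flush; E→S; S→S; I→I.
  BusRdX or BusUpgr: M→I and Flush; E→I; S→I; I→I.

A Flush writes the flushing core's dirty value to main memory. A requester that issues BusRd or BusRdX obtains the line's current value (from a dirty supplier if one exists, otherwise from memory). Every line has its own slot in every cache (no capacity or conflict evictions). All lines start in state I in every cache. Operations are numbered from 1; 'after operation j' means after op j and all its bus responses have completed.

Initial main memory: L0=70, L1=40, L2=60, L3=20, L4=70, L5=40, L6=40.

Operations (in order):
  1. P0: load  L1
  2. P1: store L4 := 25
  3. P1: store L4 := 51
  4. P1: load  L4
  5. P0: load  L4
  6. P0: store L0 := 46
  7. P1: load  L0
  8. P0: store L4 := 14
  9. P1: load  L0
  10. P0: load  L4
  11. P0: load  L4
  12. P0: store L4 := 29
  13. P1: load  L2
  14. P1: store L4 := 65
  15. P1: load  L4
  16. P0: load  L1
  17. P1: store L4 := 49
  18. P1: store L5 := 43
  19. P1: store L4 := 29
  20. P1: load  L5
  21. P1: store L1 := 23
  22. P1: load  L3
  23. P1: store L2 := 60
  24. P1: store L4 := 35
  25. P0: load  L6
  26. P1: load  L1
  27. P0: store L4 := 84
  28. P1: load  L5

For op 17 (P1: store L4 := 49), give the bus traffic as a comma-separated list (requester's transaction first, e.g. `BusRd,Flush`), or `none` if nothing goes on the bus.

bus = none

  op1 P0: load  L1 → E/I on L1; bus BusRd; mem=40
  op2 P1: store L4 := 25 → I/M on L4; bus BusRdX; mem=70
  op3 P1: store L4 := 51 → I/M on L4; bus (none); mem=70
  op4 P1: load  L4 → I/M on L4; bus (none); mem=70
  op5 P0: load  L4 → S/S on L4; bus BusRd Flush; mem=51
  op6 P0: store L0 := 46 → M/I on L0; bus BusRdX; mem=70
  op7 P1: load  L0 → S/S on L0; bus BusRd Flush; mem=46
  op8 P0: store L4 := 14 → M/I on L4; bus BusUpgr; mem=51
  op9 P1: load  L0 → S/S on L0; bus (none); mem=46
  op10 P0: load  L4 → M/I on L4; bus (none); mem=51
  op11 P0: load  L4 → M/I on L4; bus (none); mem=51
  op12 P0: store L4 := 29 → M/I on L4; bus (none); mem=51
  op13 P1: load  L2 → I/E on L2; bus BusRd; mem=60
  op14 P1: store L4 := 65 → I/M on L4; bus BusRdX Flush; mem=29
  op15 P1: load  L4 → I/M on L4; bus (none); mem=29
  op16 P0: load  L1 → E/I on L1; bus (none); mem=40
  op17 P1: store L4 := 49 → I/M on L4; bus (none); mem=29
  op18 P1: store L5 := 43 → I/M on L5; bus BusRdX; mem=40
  op19 P1: store L4 := 29 → I/M on L4; bus (none); mem=29
  op20 P1: load  L5 → I/M on L5; bus (none); mem=40
  op21 P1: store L1 := 23 → I/M on L1; bus BusRdX; mem=40
  op22 P1: load  L3 → I/E on L3; bus BusRd; mem=20
  op23 P1: store L2 := 60 → I/M on L2; bus (none); mem=60
  op24 P1: store L4 := 35 → I/M on L4; bus (none); mem=29
  op25 P0: load  L6 → E/I on L6; bus BusRd; mem=40
  op26 P1: load  L1 → I/M on L1; bus (none); mem=40
  op27 P0: store L4 := 84 → M/I on L4; bus BusRdX Flush; mem=35
  op28 P1: load  L5 → I/M on L5; bus (none); mem=40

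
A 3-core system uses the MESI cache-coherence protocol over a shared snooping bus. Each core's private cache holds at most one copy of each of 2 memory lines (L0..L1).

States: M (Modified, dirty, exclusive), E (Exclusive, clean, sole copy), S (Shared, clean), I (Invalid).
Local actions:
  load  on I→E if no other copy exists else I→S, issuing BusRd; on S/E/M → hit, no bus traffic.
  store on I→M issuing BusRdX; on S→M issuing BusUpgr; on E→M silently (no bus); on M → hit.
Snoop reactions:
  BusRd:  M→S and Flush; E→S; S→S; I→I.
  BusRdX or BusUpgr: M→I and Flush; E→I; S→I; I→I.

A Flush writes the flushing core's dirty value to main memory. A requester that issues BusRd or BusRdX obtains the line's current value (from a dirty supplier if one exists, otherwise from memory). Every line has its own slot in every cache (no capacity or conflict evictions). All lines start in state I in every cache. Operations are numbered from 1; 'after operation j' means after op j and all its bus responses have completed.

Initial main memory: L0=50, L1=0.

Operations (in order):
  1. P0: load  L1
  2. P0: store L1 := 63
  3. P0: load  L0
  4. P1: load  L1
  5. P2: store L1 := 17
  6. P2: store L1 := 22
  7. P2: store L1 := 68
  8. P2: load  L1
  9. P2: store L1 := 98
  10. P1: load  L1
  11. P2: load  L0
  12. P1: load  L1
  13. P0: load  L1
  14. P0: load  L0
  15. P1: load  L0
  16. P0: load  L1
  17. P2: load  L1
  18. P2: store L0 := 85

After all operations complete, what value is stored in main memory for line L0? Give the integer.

memory[L0] = 50

  op1 P0: load  L1 → E/I/I on L1; bus BusRd; mem=0
  op2 P0: store L1 := 63 → M/I/I on L1; bus (none); mem=0
  op3 P0: load  L0 → E/I/I on L0; bus BusRd; mem=50
  op4 P1: load  L1 → S/S/I on L1; bus BusRd Flush; mem=63
  op5 P2: store L1 := 17 → I/I/M on L1; bus BusRdX; mem=63
  op6 P2: store L1 := 22 → I/I/M on L1; bus (none); mem=63
  op7 P2: store L1 := 68 → I/I/M on L1; bus (none); mem=63
  op8 P2: load  L1 → I/I/M on L1; bus (none); mem=63
  op9 P2: store L1 := 98 → I/I/M on L1; bus (none); mem=63
  op10 P1: load  L1 → I/S/S on L1; bus BusRd Flush; mem=98
  op11 P2: load  L0 → S/I/S on L0; bus BusRd; mem=50
  op12 P1: load  L1 → I/S/S on L1; bus (none); mem=98
  op13 P0: load  L1 → S/S/S on L1; bus BusRd; mem=98
  op14 P0: load  L0 → S/I/S on L0; bus (none); mem=50
  op15 P1: load  L0 → S/S/S on L0; bus BusRd; mem=50
  op16 P0: load  L1 → S/S/S on L1; bus (none); mem=98
  op17 P2: load  L1 → S/S/S on L1; bus (none); mem=98
  op18 P2: store L0 := 85 → I/I/M on L0; bus BusUpgr; mem=50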